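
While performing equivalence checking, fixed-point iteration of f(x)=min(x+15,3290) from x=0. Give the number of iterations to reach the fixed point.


Step 1: x=0, cap=3290, increment=15
Step 2: x grows by 15 each step until capped at 3290; fixed point is x=3290
Step 3: iterations = ceil(3290/15) = 220

220


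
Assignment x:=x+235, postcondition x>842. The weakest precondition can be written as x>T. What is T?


Formula: wp(x:=E, P) = P[E/x] (substitute E for x in postcondition)
Step 1: Postcondition: x>842
Step 2: Substitute x+235 for x: x+235>842
Step 3: Solve for x: x > 842-235 = 607

607


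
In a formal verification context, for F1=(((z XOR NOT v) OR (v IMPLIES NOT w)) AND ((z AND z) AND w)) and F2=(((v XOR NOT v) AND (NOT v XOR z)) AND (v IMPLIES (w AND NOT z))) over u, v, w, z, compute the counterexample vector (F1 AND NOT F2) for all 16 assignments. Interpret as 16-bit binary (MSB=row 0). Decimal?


F1 = (((z XOR NOT v) OR (v IMPLIES NOT w)) AND ((z AND z) AND w))
F2 = (((v XOR NOT v) AND (NOT v XOR z)) AND (v IMPLIES (w AND NOT z)))
Counterexample to F1=>F2 is where F1=1 and F2=0.
Evaluate each row (bits = u,v,w,z, MSB first):
  row 0 [0000]: F1=0 F2=1 -> F1&~F2 -> 0
  row 1 [0001]: F1=0 F2=0 -> F1&~F2 -> 0
  row 2 [0010]: F1=0 F2=1 -> F1&~F2 -> 0
  row 3 [0011]: F1=1 F2=0 -> F1&~F2 -> 1
  row 4 [0100]: F1=0 F2=0 -> F1&~F2 -> 0
  row 5 [0101]: F1=0 F2=0 -> F1&~F2 -> 0
  row 6 [0110]: F1=0 F2=0 -> F1&~F2 -> 0
  row 7 [0111]: F1=1 F2=0 -> F1&~F2 -> 1
  row 8 [1000]: F1=0 F2=1 -> F1&~F2 -> 0
  row 9 [1001]: F1=0 F2=0 -> F1&~F2 -> 0
  row 10 [1010]: F1=0 F2=1 -> F1&~F2 -> 0
  row 11 [1011]: F1=1 F2=0 -> F1&~F2 -> 1
  row 12 [1100]: F1=0 F2=0 -> F1&~F2 -> 0
  row 13 [1101]: F1=0 F2=0 -> F1&~F2 -> 0
  row 14 [1110]: F1=0 F2=0 -> F1&~F2 -> 0
  row 15 [1111]: F1=1 F2=0 -> F1&~F2 -> 1
Full result column, 4 rows per line (u,v fixed per line; w,z runs 00..11 left to right):
  rows 0-3 [u,v=00]: 0001  = hex 1
  rows 4-7 [u,v=01]: 0001  = hex 1
  rows 8-11 [u,v=10]: 0001  = hex 1
  rows 12-15 [u,v=11]: 0001  = hex 1
Counterexample vector (row 0 .. row 15) = 0001000100010001
Output column grouped in 4s = 0001 0001 0001 0001 = 0x1111
Convert to decimal digit by digit (value = value*16 + digit):
  1 -> 1
  1*16 + 1 = 17
  17*16 + 1 = 273
  273*16 + 1 = 4369
Decimal = 4369

4369


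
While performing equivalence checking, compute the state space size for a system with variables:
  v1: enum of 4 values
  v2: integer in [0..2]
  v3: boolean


State space = product of domain sizes of all variables.
Domain sizes:
  v1 (enum of 4 values): 4
  v2 (integer in [0..2]): 3
  v3 (boolean): 2
Product = 4 * 3 * 2 = 24

24


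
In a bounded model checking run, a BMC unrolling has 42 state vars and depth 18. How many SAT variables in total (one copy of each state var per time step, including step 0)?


BMC unrolls to depth k, creating one copy of each state var for steps 0..k.
Step count = 18 + 1 = 19 (steps 0 through 18)
Vars per step = 42
Total = 42 * 19 = 798

798


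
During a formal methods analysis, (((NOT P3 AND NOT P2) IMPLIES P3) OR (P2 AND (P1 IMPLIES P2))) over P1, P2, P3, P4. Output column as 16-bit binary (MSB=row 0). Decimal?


Formula: (((NOT P3 AND NOT P2) IMPLIES P3) OR (P2 AND (P1 IMPLIES P2))) over P1, P2, P3, P4 (16 rows)
Evaluate each row (bits = P1,P2,P3,P4, MSB first):
  row 0 [0000]: (((NOT 0 AND NOT 0) IMPLIES 0) OR (0 AND (0 IMPLIES 0))) -> 0
  row 1 [0001]: (((NOT 0 AND NOT 0) IMPLIES 0) OR (0 AND (0 IMPLIES 0))) -> 0
  row 2 [0010]: (((NOT 1 AND NOT 0) IMPLIES 1) OR (0 AND (0 IMPLIES 0))) -> 1
  row 3 [0011]: (((NOT 1 AND NOT 0) IMPLIES 1) OR (0 AND (0 IMPLIES 0))) -> 1
  row 4 [0100]: (((NOT 0 AND NOT 1) IMPLIES 0) OR (1 AND (0 IMPLIES 1))) -> 1
  row 5 [0101]: (((NOT 0 AND NOT 1) IMPLIES 0) OR (1 AND (0 IMPLIES 1))) -> 1
  row 6 [0110]: (((NOT 1 AND NOT 1) IMPLIES 1) OR (1 AND (0 IMPLIES 1))) -> 1
  row 7 [0111]: (((NOT 1 AND NOT 1) IMPLIES 1) OR (1 AND (0 IMPLIES 1))) -> 1
  row 8 [1000]: (((NOT 0 AND NOT 0) IMPLIES 0) OR (0 AND (1 IMPLIES 0))) -> 0
  row 9 [1001]: (((NOT 0 AND NOT 0) IMPLIES 0) OR (0 AND (1 IMPLIES 0))) -> 0
  row 10 [1010]: (((NOT 1 AND NOT 0) IMPLIES 1) OR (0 AND (1 IMPLIES 0))) -> 1
  row 11 [1011]: (((NOT 1 AND NOT 0) IMPLIES 1) OR (0 AND (1 IMPLIES 0))) -> 1
  row 12 [1100]: (((NOT 0 AND NOT 1) IMPLIES 0) OR (1 AND (1 IMPLIES 1))) -> 1
  row 13 [1101]: (((NOT 0 AND NOT 1) IMPLIES 0) OR (1 AND (1 IMPLIES 1))) -> 1
  row 14 [1110]: (((NOT 1 AND NOT 1) IMPLIES 1) OR (1 AND (1 IMPLIES 1))) -> 1
  row 15 [1111]: (((NOT 1 AND NOT 1) IMPLIES 1) OR (1 AND (1 IMPLIES 1))) -> 1
Full result column, 4 rows per line (P1,P2 fixed per line; P3,P4 runs 00..11 left to right):
  rows 0-3 [P1,P2=00]: 0011  = hex 3
  rows 4-7 [P1,P2=01]: 1111  = hex F
  rows 8-11 [P1,P2=10]: 0011  = hex 3
  rows 12-15 [P1,P2=11]: 1111  = hex F
Output column (row 0 .. row 15) = 0011111100111111
Output column grouped in 4s = 0011 1111 0011 1111 = 0x3F3F
Convert to decimal digit by digit (value = value*16 + digit):
  3 -> 3
  3*16 + 15 (F) = 63
  63*16 + 3 = 1011
  1011*16 + 15 (F) = 16191
Decimal = 16191

16191


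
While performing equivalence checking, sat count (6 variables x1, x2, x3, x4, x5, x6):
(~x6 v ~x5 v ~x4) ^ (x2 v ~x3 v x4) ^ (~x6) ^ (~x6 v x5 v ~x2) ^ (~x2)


CNF with 5 clauses over 6 vars (64 assignments).
An assignment satisfies CNF iff every clause has >=1 true literal.
Check each row (bits = x1,x2,x3,x4,x5,x6; clause T/F shown):
  row 0 [000000]: clauses=TTTTT -> 1
  row 1 [000001]: clauses=TTFTT -> 0
  row 2 [000010]: clauses=TTTTT -> 1
  row 3 [000011]: clauses=TTFTT -> 0
  row 4 [000100]: clauses=TTTTT -> 1
  (every remaining row is evaluated the same way; all 64 results are listed next)
Full result column, 8 rows per line (x1,x2,x3 fixed per line; x4,x5,x6 runs 000..111 left to right):
  rows 0-7 [x1,x2,x3=000]: 10101010  (ones: 4)
  rows 8-15 [x1,x2,x3=001]: 00001010  (ones: 2)
  rows 16-23 [x1,x2,x3=010]: 00000000  (ones: 0)
  rows 24-31 [x1,x2,x3=011]: 00000000  (ones: 0)
  rows 32-39 [x1,x2,x3=100]: 10101010  (ones: 4)
  rows 40-47 [x1,x2,x3=101]: 00001010  (ones: 2)
  rows 48-55 [x1,x2,x3=110]: 00000000  (ones: 0)
  rows 56-63 [x1,x2,x3=111]: 00000000  (ones: 0)
Satisfying assignments = 4+2+0+0+4+2+0+0 = 12

12


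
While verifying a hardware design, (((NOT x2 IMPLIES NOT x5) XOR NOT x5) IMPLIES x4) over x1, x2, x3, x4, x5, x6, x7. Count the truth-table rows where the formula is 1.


Formula: (((NOT x2 IMPLIES NOT x5) XOR NOT x5) IMPLIES x4) over 7 vars (128 rows)
Evaluate each row (x1, x2, x3, x4, x5, x6, x7 as bits, MSB first):
  row 0 [0000000]: (((NOT 0 IMPLIES NOT 0) XOR NOT 0) IMPLIES 0) -> 1
  row 1 [0000001]: (((NOT 0 IMPLIES NOT 0) XOR NOT 0) IMPLIES 0) -> 1
  row 2 [0000010]: (((NOT 0 IMPLIES NOT 0) XOR NOT 0) IMPLIES 0) -> 1
  row 3 [0000011]: (((NOT 0 IMPLIES NOT 0) XOR NOT 0) IMPLIES 0) -> 1
  row 4 [0000100]: (((NOT 0 IMPLIES NOT 1) XOR NOT 1) IMPLIES 0) -> 1
  (every remaining row is evaluated the same way; all 128 results are listed next)
Full result column, 8 rows per line (x1,x2,x3,x4 fixed per line; x5,x6,x7 runs 000..111 left to right):
  rows 0-7 [x1,x2,x3,x4=0000]: 11111111  (ones: 8)
  rows 8-15 [x1,x2,x3,x4=0001]: 11111111  (ones: 8)
  rows 16-23 [x1,x2,x3,x4=0010]: 11111111  (ones: 8)
  rows 24-31 [x1,x2,x3,x4=0011]: 11111111  (ones: 8)
  rows 32-39 [x1,x2,x3,x4=0100]: 11110000  (ones: 4)
  rows 40-47 [x1,x2,x3,x4=0101]: 11111111  (ones: 8)
  rows 48-55 [x1,x2,x3,x4=0110]: 11110000  (ones: 4)
  rows 56-63 [x1,x2,x3,x4=0111]: 11111111  (ones: 8)
  rows 64-71 [x1,x2,x3,x4=1000]: 11111111  (ones: 8)
  rows 72-79 [x1,x2,x3,x4=1001]: 11111111  (ones: 8)
  rows 80-87 [x1,x2,x3,x4=1010]: 11111111  (ones: 8)
  rows 88-95 [x1,x2,x3,x4=1011]: 11111111  (ones: 8)
  rows 96-103 [x1,x2,x3,x4=1100]: 11110000  (ones: 4)
  rows 104-111 [x1,x2,x3,x4=1101]: 11111111  (ones: 8)
  rows 112-119 [x1,x2,x3,x4=1110]: 11110000  (ones: 4)
  rows 120-127 [x1,x2,x3,x4=1111]: 11111111  (ones: 8)
Count of 1-rows = 8+8+8+8+4+8+4+8+8+8+8+8+4+8+4+8 = 112

112


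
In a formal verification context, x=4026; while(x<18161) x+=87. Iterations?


Step 1: x goes from 4026 toward 18161 by 87; the body runs while x<18161, so iterations = ceil((bound-start)/step)
Step 2: Distance=14135
Step 3: ceil(14135/87)=163

163


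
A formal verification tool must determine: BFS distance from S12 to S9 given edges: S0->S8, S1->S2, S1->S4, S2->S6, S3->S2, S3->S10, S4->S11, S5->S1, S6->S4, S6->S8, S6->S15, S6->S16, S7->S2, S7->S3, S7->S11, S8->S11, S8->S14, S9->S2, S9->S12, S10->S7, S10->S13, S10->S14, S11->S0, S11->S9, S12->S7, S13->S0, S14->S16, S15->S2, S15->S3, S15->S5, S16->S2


BFS layer-by-layer from S12:
  dist 0: {S12}
  dist 1: {S7}
  dist 2: {S2, S3, S11}
  dist 3: {S0, S6, S9, S10}
  -> S9 reached at distance 3
Shortest path length = 3

3


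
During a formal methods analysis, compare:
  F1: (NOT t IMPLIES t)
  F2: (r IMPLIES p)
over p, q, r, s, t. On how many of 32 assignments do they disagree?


F1 = (NOT t IMPLIES t)
F2 = (r IMPLIES p)
Evaluate both on each of 32 rows (bits = p,q,r,s,t):
  row 0 [00000]: F1=0 F2=1 (differ) -> 1
  row 1 [00001]: F1=1 F2=1 -> 0
  row 2 [00010]: F1=0 F2=1 (differ) -> 1
  row 3 [00011]: F1=1 F2=1 -> 0
  row 4 [00100]: F1=0 F2=0 -> 0
  row 5 [00101]: F1=1 F2=0 (differ) -> 1
  row 6 [00110]: F1=0 F2=0 -> 0
  row 7 [00111]: F1=1 F2=0 (differ) -> 1
  row 8 [01000]: F1=0 F2=1 (differ) -> 1
  row 9 [01001]: F1=1 F2=1 -> 0
  row 10 [01010]: F1=0 F2=1 (differ) -> 1
  row 11 [01011]: F1=1 F2=1 -> 0
  row 12 [01100]: F1=0 F2=0 -> 0
  row 13 [01101]: F1=1 F2=0 (differ) -> 1
  row 14 [01110]: F1=0 F2=0 -> 0
  row 15 [01111]: F1=1 F2=0 (differ) -> 1
  row 16 [10000]: F1=0 F2=1 (differ) -> 1
  row 17 [10001]: F1=1 F2=1 -> 0
  row 18 [10010]: F1=0 F2=1 (differ) -> 1
  row 19 [10011]: F1=1 F2=1 -> 0
  row 20 [10100]: F1=0 F2=1 (differ) -> 1
  row 21 [10101]: F1=1 F2=1 -> 0
  row 22 [10110]: F1=0 F2=1 (differ) -> 1
  row 23 [10111]: F1=1 F2=1 -> 0
  row 24 [11000]: F1=0 F2=1 (differ) -> 1
  row 25 [11001]: F1=1 F2=1 -> 0
  row 26 [11010]: F1=0 F2=1 (differ) -> 1
  row 27 [11011]: F1=1 F2=1 -> 0
  row 28 [11100]: F1=0 F2=1 (differ) -> 1
  row 29 [11101]: F1=1 F2=1 -> 0
  row 30 [11110]: F1=0 F2=1 (differ) -> 1
  row 31 [11111]: F1=1 F2=1 -> 0
Full result column, 8 rows per line (p,q fixed per line; r,s,t runs 000..111 left to right):
  rows 0-7 [p,q=00]: 10100101  (ones: 4)
  rows 8-15 [p,q=01]: 10100101  (ones: 4)
  rows 16-23 [p,q=10]: 10101010  (ones: 4)
  rows 24-31 [p,q=11]: 10101010  (ones: 4)
Disagreements = 4+4+4+4 = 16

16


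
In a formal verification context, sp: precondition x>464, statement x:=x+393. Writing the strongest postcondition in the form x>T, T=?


Formula: sp(P, x:=E) = exists old_x. (x = E[old_x/x]) AND P[old_x/x] (old_x is the value of x before the assignment; eliminate old_x by solving x = E[old_x/x] for old_x)
Step 1: Precondition P: x>464, i.e. old_x > 464
Step 2: Assignment gives x = old_x + 393, so old_x = x - 393
Step 3: Substitute into P: x - 393 > 464
Step 4: Simplify: x > 464+393 = 857

857


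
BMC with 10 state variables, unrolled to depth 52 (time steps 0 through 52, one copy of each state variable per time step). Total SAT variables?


BMC unrolls to depth k, creating one copy of each state var for steps 0..k.
Step count = 52 + 1 = 53 (steps 0 through 52)
Vars per step = 10
Total = 10 * 53 = 530

530


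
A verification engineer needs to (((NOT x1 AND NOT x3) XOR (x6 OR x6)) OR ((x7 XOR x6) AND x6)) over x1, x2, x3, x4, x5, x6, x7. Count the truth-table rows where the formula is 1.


Formula: (((NOT x1 AND NOT x3) XOR (x6 OR x6)) OR ((x7 XOR x6) AND x6)) over 7 vars (128 rows)
Evaluate each row (x1, x2, x3, x4, x5, x6, x7 as bits, MSB first):
  row 0 [0000000]: (((NOT 0 AND NOT 0) XOR (0 OR 0)) OR ((0 XOR 0) AND 0)) -> 1
  row 1 [0000001]: (((NOT 0 AND NOT 0) XOR (0 OR 0)) OR ((1 XOR 0) AND 0)) -> 1
  row 2 [0000010]: (((NOT 0 AND NOT 0) XOR (1 OR 1)) OR ((0 XOR 1) AND 1)) -> 1
  row 3 [0000011]: (((NOT 0 AND NOT 0) XOR (1 OR 1)) OR ((1 XOR 1) AND 1)) -> 0
  row 4 [0000100]: (((NOT 0 AND NOT 0) XOR (0 OR 0)) OR ((0 XOR 0) AND 0)) -> 1
  (every remaining row is evaluated the same way; all 128 results are listed next)
Full result column, 8 rows per line (x1,x2,x3,x4 fixed per line; x5,x6,x7 runs 000..111 left to right):
  rows 0-7 [x1,x2,x3,x4=0000]: 11101110  (ones: 6)
  rows 8-15 [x1,x2,x3,x4=0001]: 11101110  (ones: 6)
  rows 16-23 [x1,x2,x3,x4=0010]: 00110011  (ones: 4)
  rows 24-31 [x1,x2,x3,x4=0011]: 00110011  (ones: 4)
  rows 32-39 [x1,x2,x3,x4=0100]: 11101110  (ones: 6)
  rows 40-47 [x1,x2,x3,x4=0101]: 11101110  (ones: 6)
  rows 48-55 [x1,x2,x3,x4=0110]: 00110011  (ones: 4)
  rows 56-63 [x1,x2,x3,x4=0111]: 00110011  (ones: 4)
  rows 64-71 [x1,x2,x3,x4=1000]: 00110011  (ones: 4)
  rows 72-79 [x1,x2,x3,x4=1001]: 00110011  (ones: 4)
  rows 80-87 [x1,x2,x3,x4=1010]: 00110011  (ones: 4)
  rows 88-95 [x1,x2,x3,x4=1011]: 00110011  (ones: 4)
  rows 96-103 [x1,x2,x3,x4=1100]: 00110011  (ones: 4)
  rows 104-111 [x1,x2,x3,x4=1101]: 00110011  (ones: 4)
  rows 112-119 [x1,x2,x3,x4=1110]: 00110011  (ones: 4)
  rows 120-127 [x1,x2,x3,x4=1111]: 00110011  (ones: 4)
Count of 1-rows = 6+6+4+4+6+6+4+4+4+4+4+4+4+4+4+4 = 72

72


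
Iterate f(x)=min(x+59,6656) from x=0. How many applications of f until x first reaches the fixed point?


Step 1: x=0, cap=6656, increment=59
Step 2: x grows by 59 each step until capped at 6656; fixed point is x=6656
Step 3: iterations = ceil(6656/59) = 113

113


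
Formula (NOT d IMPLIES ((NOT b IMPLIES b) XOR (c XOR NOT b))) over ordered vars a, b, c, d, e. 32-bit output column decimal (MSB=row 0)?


Formula: (NOT d IMPLIES ((NOT b IMPLIES b) XOR (c XOR NOT b))) over a, b, c, d, e (32 rows)
Evaluate each row (bits = a,b,c,d,e, MSB first):
  row 0 [00000]: (NOT 0 IMPLIES ((NOT 0 IMPLIES 0) XOR (0 XOR NOT 0))) -> 1
  row 1 [00001]: (NOT 0 IMPLIES ((NOT 0 IMPLIES 0) XOR (0 XOR NOT 0))) -> 1
  row 2 [00010]: (NOT 1 IMPLIES ((NOT 0 IMPLIES 0) XOR (0 XOR NOT 0))) -> 1
  row 3 [00011]: (NOT 1 IMPLIES ((NOT 0 IMPLIES 0) XOR (0 XOR NOT 0))) -> 1
  row 4 [00100]: (NOT 0 IMPLIES ((NOT 0 IMPLIES 0) XOR (1 XOR NOT 0))) -> 0
  row 5 [00101]: (NOT 0 IMPLIES ((NOT 0 IMPLIES 0) XOR (1 XOR NOT 0))) -> 0
  row 6 [00110]: (NOT 1 IMPLIES ((NOT 0 IMPLIES 0) XOR (1 XOR NOT 0))) -> 1
  row 7 [00111]: (NOT 1 IMPLIES ((NOT 0 IMPLIES 0) XOR (1 XOR NOT 0))) -> 1
  row 8 [01000]: (NOT 0 IMPLIES ((NOT 1 IMPLIES 1) XOR (0 XOR NOT 1))) -> 1
  row 9 [01001]: (NOT 0 IMPLIES ((NOT 1 IMPLIES 1) XOR (0 XOR NOT 1))) -> 1
  row 10 [01010]: (NOT 1 IMPLIES ((NOT 1 IMPLIES 1) XOR (0 XOR NOT 1))) -> 1
  row 11 [01011]: (NOT 1 IMPLIES ((NOT 1 IMPLIES 1) XOR (0 XOR NOT 1))) -> 1
  row 12 [01100]: (NOT 0 IMPLIES ((NOT 1 IMPLIES 1) XOR (1 XOR NOT 1))) -> 0
  row 13 [01101]: (NOT 0 IMPLIES ((NOT 1 IMPLIES 1) XOR (1 XOR NOT 1))) -> 0
  row 14 [01110]: (NOT 1 IMPLIES ((NOT 1 IMPLIES 1) XOR (1 XOR NOT 1))) -> 1
  row 15 [01111]: (NOT 1 IMPLIES ((NOT 1 IMPLIES 1) XOR (1 XOR NOT 1))) -> 1
  row 16 [10000]: (NOT 0 IMPLIES ((NOT 0 IMPLIES 0) XOR (0 XOR NOT 0))) -> 1
  row 17 [10001]: (NOT 0 IMPLIES ((NOT 0 IMPLIES 0) XOR (0 XOR NOT 0))) -> 1
  row 18 [10010]: (NOT 1 IMPLIES ((NOT 0 IMPLIES 0) XOR (0 XOR NOT 0))) -> 1
  row 19 [10011]: (NOT 1 IMPLIES ((NOT 0 IMPLIES 0) XOR (0 XOR NOT 0))) -> 1
  row 20 [10100]: (NOT 0 IMPLIES ((NOT 0 IMPLIES 0) XOR (1 XOR NOT 0))) -> 0
  row 21 [10101]: (NOT 0 IMPLIES ((NOT 0 IMPLIES 0) XOR (1 XOR NOT 0))) -> 0
  row 22 [10110]: (NOT 1 IMPLIES ((NOT 0 IMPLIES 0) XOR (1 XOR NOT 0))) -> 1
  row 23 [10111]: (NOT 1 IMPLIES ((NOT 0 IMPLIES 0) XOR (1 XOR NOT 0))) -> 1
  row 24 [11000]: (NOT 0 IMPLIES ((NOT 1 IMPLIES 1) XOR (0 XOR NOT 1))) -> 1
  row 25 [11001]: (NOT 0 IMPLIES ((NOT 1 IMPLIES 1) XOR (0 XOR NOT 1))) -> 1
  row 26 [11010]: (NOT 1 IMPLIES ((NOT 1 IMPLIES 1) XOR (0 XOR NOT 1))) -> 1
  row 27 [11011]: (NOT 1 IMPLIES ((NOT 1 IMPLIES 1) XOR (0 XOR NOT 1))) -> 1
  row 28 [11100]: (NOT 0 IMPLIES ((NOT 1 IMPLIES 1) XOR (1 XOR NOT 1))) -> 0
  row 29 [11101]: (NOT 0 IMPLIES ((NOT 1 IMPLIES 1) XOR (1 XOR NOT 1))) -> 0
  row 30 [11110]: (NOT 1 IMPLIES ((NOT 1 IMPLIES 1) XOR (1 XOR NOT 1))) -> 1
  row 31 [11111]: (NOT 1 IMPLIES ((NOT 1 IMPLIES 1) XOR (1 XOR NOT 1))) -> 1
Full result column, 4 rows per line (a,b,c fixed per line; d,e runs 00..11 left to right):
  rows 0-3 [a,b,c=000]: 1111  = hex F
  rows 4-7 [a,b,c=001]: 0011  = hex 3
  rows 8-11 [a,b,c=010]: 1111  = hex F
  rows 12-15 [a,b,c=011]: 0011  = hex 3
  rows 16-19 [a,b,c=100]: 1111  = hex F
  rows 20-23 [a,b,c=101]: 0011  = hex 3
  rows 24-27 [a,b,c=110]: 1111  = hex F
  rows 28-31 [a,b,c=111]: 0011  = hex 3
Output column (row 0 .. row 31) = 11110011111100111111001111110011
Output column grouped in 4s = 1111 0011 1111 0011 1111 0011 1111 0011 = 0xF3F3F3F3
Convert to decimal digit by digit (value = value*16 + digit):
  F -> 15
  15*16 + 3 = 243
  243*16 + 15 (F) = 3903
  3903*16 + 3 = 62451
  62451*16 + 15 (F) = 999231
  999231*16 + 3 = 15987699
  15987699*16 + 15 (F) = 255803199
  255803199*16 + 3 = 4092851187
Decimal = 4092851187

4092851187


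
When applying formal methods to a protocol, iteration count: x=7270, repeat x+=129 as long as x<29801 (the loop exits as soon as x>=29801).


Step 1: x goes from 7270 toward 29801 by 129; the body runs while x<29801, so iterations = ceil((bound-start)/step)
Step 2: Distance=22531
Step 3: ceil(22531/129)=175

175


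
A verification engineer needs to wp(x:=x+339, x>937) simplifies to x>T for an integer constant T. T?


Formula: wp(x:=E, P) = P[E/x] (substitute E for x in postcondition)
Step 1: Postcondition: x>937
Step 2: Substitute x+339 for x: x+339>937
Step 3: Solve for x: x > 937-339 = 598

598


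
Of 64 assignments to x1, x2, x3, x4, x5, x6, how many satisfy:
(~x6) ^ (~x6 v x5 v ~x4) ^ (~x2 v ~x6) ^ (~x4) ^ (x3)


CNF with 5 clauses over 6 vars (64 assignments).
An assignment satisfies CNF iff every clause has >=1 true literal.
Check each row (bits = x1,x2,x3,x4,x5,x6; clause T/F shown):
  row 0 [000000]: clauses=TTTTF -> 0
  row 1 [000001]: clauses=FTTTF -> 0
  row 2 [000010]: clauses=TTTTF -> 0
  row 3 [000011]: clauses=FTTTF -> 0
  row 4 [000100]: clauses=TTTFF -> 0
  (every remaining row is evaluated the same way; all 64 results are listed next)
Full result column, 8 rows per line (x1,x2,x3 fixed per line; x4,x5,x6 runs 000..111 left to right):
  rows 0-7 [x1,x2,x3=000]: 00000000  (ones: 0)
  rows 8-15 [x1,x2,x3=001]: 10100000  (ones: 2)
  rows 16-23 [x1,x2,x3=010]: 00000000  (ones: 0)
  rows 24-31 [x1,x2,x3=011]: 10100000  (ones: 2)
  rows 32-39 [x1,x2,x3=100]: 00000000  (ones: 0)
  rows 40-47 [x1,x2,x3=101]: 10100000  (ones: 2)
  rows 48-55 [x1,x2,x3=110]: 00000000  (ones: 0)
  rows 56-63 [x1,x2,x3=111]: 10100000  (ones: 2)
Satisfying assignments = 0+2+0+2+0+2+0+2 = 8

8


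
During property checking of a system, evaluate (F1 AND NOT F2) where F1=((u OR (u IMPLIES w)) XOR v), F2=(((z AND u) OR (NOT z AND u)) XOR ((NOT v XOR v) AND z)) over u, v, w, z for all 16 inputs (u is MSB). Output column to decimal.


F1 = ((u OR (u IMPLIES w)) XOR v)
F2 = (((z AND u) OR (NOT z AND u)) XOR ((NOT v XOR v) AND z))
Counterexample to F1=>F2 is where F1=1 and F2=0.
Evaluate each row (bits = u,v,w,z, MSB first):
  row 0 [0000]: F1=1 F2=0 -> F1&~F2 -> 1
  row 1 [0001]: F1=1 F2=1 -> F1&~F2 -> 0
  row 2 [0010]: F1=1 F2=0 -> F1&~F2 -> 1
  row 3 [0011]: F1=1 F2=1 -> F1&~F2 -> 0
  row 4 [0100]: F1=0 F2=0 -> F1&~F2 -> 0
  row 5 [0101]: F1=0 F2=1 -> F1&~F2 -> 0
  row 6 [0110]: F1=0 F2=0 -> F1&~F2 -> 0
  row 7 [0111]: F1=0 F2=1 -> F1&~F2 -> 0
  row 8 [1000]: F1=1 F2=1 -> F1&~F2 -> 0
  row 9 [1001]: F1=1 F2=0 -> F1&~F2 -> 1
  row 10 [1010]: F1=1 F2=1 -> F1&~F2 -> 0
  row 11 [1011]: F1=1 F2=0 -> F1&~F2 -> 1
  row 12 [1100]: F1=0 F2=1 -> F1&~F2 -> 0
  row 13 [1101]: F1=0 F2=0 -> F1&~F2 -> 0
  row 14 [1110]: F1=0 F2=1 -> F1&~F2 -> 0
  row 15 [1111]: F1=0 F2=0 -> F1&~F2 -> 0
Full result column, 4 rows per line (u,v fixed per line; w,z runs 00..11 left to right):
  rows 0-3 [u,v=00]: 1010  = hex A
  rows 4-7 [u,v=01]: 0000  = hex 0
  rows 8-11 [u,v=10]: 0101  = hex 5
  rows 12-15 [u,v=11]: 0000  = hex 0
Counterexample vector (row 0 .. row 15) = 1010000001010000
Output column grouped in 4s = 1010 0000 0101 0000 = 0xA050
Convert to decimal digit by digit (value = value*16 + digit):
  A -> 10
  10*16 + 0 = 160
  160*16 + 5 = 2565
  2565*16 + 0 = 41040
Decimal = 41040

41040


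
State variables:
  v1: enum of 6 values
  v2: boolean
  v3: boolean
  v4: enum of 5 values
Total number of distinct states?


State space = product of domain sizes of all variables.
Domain sizes:
  v1 (enum of 6 values): 6
  v2 (boolean): 2
  v3 (boolean): 2
  v4 (enum of 5 values): 5
Product = 6 * 2 * 2 * 5 = 120

120


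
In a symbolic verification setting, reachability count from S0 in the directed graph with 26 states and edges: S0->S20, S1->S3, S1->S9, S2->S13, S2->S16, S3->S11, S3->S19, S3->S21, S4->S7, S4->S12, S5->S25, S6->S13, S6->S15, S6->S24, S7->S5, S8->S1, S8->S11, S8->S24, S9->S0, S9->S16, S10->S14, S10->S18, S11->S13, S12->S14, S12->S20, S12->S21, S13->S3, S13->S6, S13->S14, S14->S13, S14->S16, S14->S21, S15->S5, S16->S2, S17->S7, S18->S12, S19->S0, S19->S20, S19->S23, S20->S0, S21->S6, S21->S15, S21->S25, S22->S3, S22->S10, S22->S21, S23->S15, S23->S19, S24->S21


BFS from S0:
  layer 0: {S0}
  layer 1: {S20}
Reachable set: {S0, S20}
Count = 2

2


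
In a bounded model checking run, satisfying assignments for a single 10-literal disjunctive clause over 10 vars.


Step 1: Total=2^10=1024
Step 2: Unsat when all 10 false: 2^0=1
Step 3: Sat=1024-1=1023

1023


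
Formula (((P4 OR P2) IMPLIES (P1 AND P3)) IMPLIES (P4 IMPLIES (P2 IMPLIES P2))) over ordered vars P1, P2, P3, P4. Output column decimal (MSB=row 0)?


Formula: (((P4 OR P2) IMPLIES (P1 AND P3)) IMPLIES (P4 IMPLIES (P2 IMPLIES P2))) over P1, P2, P3, P4 (16 rows)
Evaluate each row (bits = P1,P2,P3,P4, MSB first):
  row 0 [0000]: (((0 OR 0) IMPLIES (0 AND 0)) IMPLIES (0 IMPLIES (0 IMPLIES 0))) -> 1
  row 1 [0001]: (((1 OR 0) IMPLIES (0 AND 0)) IMPLIES (1 IMPLIES (0 IMPLIES 0))) -> 1
  row 2 [0010]: (((0 OR 0) IMPLIES (0 AND 1)) IMPLIES (0 IMPLIES (0 IMPLIES 0))) -> 1
  row 3 [0011]: (((1 OR 0) IMPLIES (0 AND 1)) IMPLIES (1 IMPLIES (0 IMPLIES 0))) -> 1
  row 4 [0100]: (((0 OR 1) IMPLIES (0 AND 0)) IMPLIES (0 IMPLIES (1 IMPLIES 1))) -> 1
  row 5 [0101]: (((1 OR 1) IMPLIES (0 AND 0)) IMPLIES (1 IMPLIES (1 IMPLIES 1))) -> 1
  row 6 [0110]: (((0 OR 1) IMPLIES (0 AND 1)) IMPLIES (0 IMPLIES (1 IMPLIES 1))) -> 1
  row 7 [0111]: (((1 OR 1) IMPLIES (0 AND 1)) IMPLIES (1 IMPLIES (1 IMPLIES 1))) -> 1
  row 8 [1000]: (((0 OR 0) IMPLIES (1 AND 0)) IMPLIES (0 IMPLIES (0 IMPLIES 0))) -> 1
  row 9 [1001]: (((1 OR 0) IMPLIES (1 AND 0)) IMPLIES (1 IMPLIES (0 IMPLIES 0))) -> 1
  row 10 [1010]: (((0 OR 0) IMPLIES (1 AND 1)) IMPLIES (0 IMPLIES (0 IMPLIES 0))) -> 1
  row 11 [1011]: (((1 OR 0) IMPLIES (1 AND 1)) IMPLIES (1 IMPLIES (0 IMPLIES 0))) -> 1
  row 12 [1100]: (((0 OR 1) IMPLIES (1 AND 0)) IMPLIES (0 IMPLIES (1 IMPLIES 1))) -> 1
  row 13 [1101]: (((1 OR 1) IMPLIES (1 AND 0)) IMPLIES (1 IMPLIES (1 IMPLIES 1))) -> 1
  row 14 [1110]: (((0 OR 1) IMPLIES (1 AND 1)) IMPLIES (0 IMPLIES (1 IMPLIES 1))) -> 1
  row 15 [1111]: (((1 OR 1) IMPLIES (1 AND 1)) IMPLIES (1 IMPLIES (1 IMPLIES 1))) -> 1
Full result column, 4 rows per line (P1,P2 fixed per line; P3,P4 runs 00..11 left to right):
  rows 0-3 [P1,P2=00]: 1111  = hex F
  rows 4-7 [P1,P2=01]: 1111  = hex F
  rows 8-11 [P1,P2=10]: 1111  = hex F
  rows 12-15 [P1,P2=11]: 1111  = hex F
Output column (row 0 .. row 15) = 1111111111111111
Output column grouped in 4s = 1111 1111 1111 1111 = 0xFFFF
Convert to decimal digit by digit (value = value*16 + digit):
  F -> 15
  15*16 + 15 (F) = 255
  255*16 + 15 (F) = 4095
  4095*16 + 15 (F) = 65535
Decimal = 65535

65535


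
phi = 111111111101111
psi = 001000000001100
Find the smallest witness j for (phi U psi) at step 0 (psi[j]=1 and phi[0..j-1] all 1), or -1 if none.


(phi U psi) at 0: need smallest j with psi[j]=1 and phi[i]=1 for all i in [0,j).
Scan from step 0:
  step 0: phi=1, psi=0 -> continue
  step 1: phi=1, psi=0 -> continue
  step 2: psi=1 and phi held for [0,2) -> witness found
Witness step = 2

2


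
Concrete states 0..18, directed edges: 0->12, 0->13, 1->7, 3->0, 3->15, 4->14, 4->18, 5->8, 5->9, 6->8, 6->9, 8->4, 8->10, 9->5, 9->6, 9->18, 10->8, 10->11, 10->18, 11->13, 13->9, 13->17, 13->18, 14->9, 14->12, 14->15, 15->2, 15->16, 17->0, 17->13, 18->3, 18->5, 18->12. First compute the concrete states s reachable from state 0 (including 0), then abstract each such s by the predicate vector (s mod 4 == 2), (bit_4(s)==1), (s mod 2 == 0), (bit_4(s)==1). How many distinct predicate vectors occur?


BFS from 0:
Concrete reachable: {0, 2, 3, 4, 5, 6, 8, 9, 10, 11, 12, 13, 14, 15, 16, 17, 18}
Abstract via predicates (s mod 4 == 2), (bit_4(s)==1), (s mod 2 == 0), (bit_4(s)==1):
  (0,0,0,0) <- {3, 5, 9, 11, 13, 15}
  (0,0,1,0) <- {0, 4, 8, 12}
  (0,1,0,1) <- {17}
  (0,1,1,1) <- {16}
  (1,0,1,0) <- {2, 6, 10, 14}
  (1,1,1,1) <- {18}
Distinct abstract states = 6

6


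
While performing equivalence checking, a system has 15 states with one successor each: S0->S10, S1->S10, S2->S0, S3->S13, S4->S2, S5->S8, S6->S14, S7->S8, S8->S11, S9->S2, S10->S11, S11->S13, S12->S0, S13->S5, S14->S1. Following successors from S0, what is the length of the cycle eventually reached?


Trace from S0 until a state repeats:
  S0 -> S10 -> S11 -> S13 -> S5 -> S8 -> S11
S11 first seen at step 2, revisited at step 6.
Cycle length = 6 - 2 = 4

4


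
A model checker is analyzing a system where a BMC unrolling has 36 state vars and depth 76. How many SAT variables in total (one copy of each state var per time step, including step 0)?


BMC unrolls to depth k, creating one copy of each state var for steps 0..k.
Step count = 76 + 1 = 77 (steps 0 through 76)
Vars per step = 36
Total = 36 * 77 = 2772

2772


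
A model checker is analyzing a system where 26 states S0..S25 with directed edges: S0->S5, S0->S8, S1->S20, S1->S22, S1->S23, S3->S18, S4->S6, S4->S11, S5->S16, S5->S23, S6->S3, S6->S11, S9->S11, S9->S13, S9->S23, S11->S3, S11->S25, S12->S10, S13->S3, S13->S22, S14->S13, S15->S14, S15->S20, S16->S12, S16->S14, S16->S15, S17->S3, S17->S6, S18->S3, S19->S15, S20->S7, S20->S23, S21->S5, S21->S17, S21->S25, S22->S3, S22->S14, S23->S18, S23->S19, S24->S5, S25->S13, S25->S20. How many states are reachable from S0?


BFS from S0:
  layer 0: {S0}
  layer 1: {S5, S8}
  layer 2: {S16, S23}
  layer 3: {S12, S14, S15, S18, S19}
  layer 4: {S3, S10, S13, S20}
  layer 5: {S7, S22}
Reachable set: {S0, S3, S5, S7, S8, S10, S12, S13, S14, S15, S16, S18, S19, S20, S22, S23}
Count = 16

16


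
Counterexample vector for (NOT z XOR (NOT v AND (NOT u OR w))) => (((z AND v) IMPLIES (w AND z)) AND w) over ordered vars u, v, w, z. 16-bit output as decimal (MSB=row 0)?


F1 = (NOT z XOR (NOT v AND (NOT u OR w)))
F2 = (((z AND v) IMPLIES (w AND z)) AND w)
Counterexample to F1=>F2 is where F1=1 and F2=0.
Evaluate each row (bits = u,v,w,z, MSB first):
  row 0 [0000]: F1=0 F2=0 -> F1&~F2 -> 0
  row 1 [0001]: F1=1 F2=0 -> F1&~F2 -> 1
  row 2 [0010]: F1=0 F2=1 -> F1&~F2 -> 0
  row 3 [0011]: F1=1 F2=1 -> F1&~F2 -> 0
  row 4 [0100]: F1=1 F2=0 -> F1&~F2 -> 1
  row 5 [0101]: F1=0 F2=0 -> F1&~F2 -> 0
  row 6 [0110]: F1=1 F2=1 -> F1&~F2 -> 0
  row 7 [0111]: F1=0 F2=1 -> F1&~F2 -> 0
  row 8 [1000]: F1=1 F2=0 -> F1&~F2 -> 1
  row 9 [1001]: F1=0 F2=0 -> F1&~F2 -> 0
  row 10 [1010]: F1=0 F2=1 -> F1&~F2 -> 0
  row 11 [1011]: F1=1 F2=1 -> F1&~F2 -> 0
  row 12 [1100]: F1=1 F2=0 -> F1&~F2 -> 1
  row 13 [1101]: F1=0 F2=0 -> F1&~F2 -> 0
  row 14 [1110]: F1=1 F2=1 -> F1&~F2 -> 0
  row 15 [1111]: F1=0 F2=1 -> F1&~F2 -> 0
Full result column, 4 rows per line (u,v fixed per line; w,z runs 00..11 left to right):
  rows 0-3 [u,v=00]: 0100  = hex 4
  rows 4-7 [u,v=01]: 1000  = hex 8
  rows 8-11 [u,v=10]: 1000  = hex 8
  rows 12-15 [u,v=11]: 1000  = hex 8
Counterexample vector (row 0 .. row 15) = 0100100010001000
Output column grouped in 4s = 0100 1000 1000 1000 = 0x4888
Convert to decimal digit by digit (value = value*16 + digit):
  4 -> 4
  4*16 + 8 = 72
  72*16 + 8 = 1160
  1160*16 + 8 = 18568
Decimal = 18568

18568


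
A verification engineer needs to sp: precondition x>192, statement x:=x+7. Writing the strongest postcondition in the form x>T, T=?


Formula: sp(P, x:=E) = exists old_x. (x = E[old_x/x]) AND P[old_x/x] (old_x is the value of x before the assignment; eliminate old_x by solving x = E[old_x/x] for old_x)
Step 1: Precondition P: x>192, i.e. old_x > 192
Step 2: Assignment gives x = old_x + 7, so old_x = x - 7
Step 3: Substitute into P: x - 7 > 192
Step 4: Simplify: x > 192+7 = 199

199


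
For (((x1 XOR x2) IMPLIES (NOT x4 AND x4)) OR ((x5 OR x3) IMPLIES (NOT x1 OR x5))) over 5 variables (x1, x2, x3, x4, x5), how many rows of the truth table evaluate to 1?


Formula: (((x1 XOR x2) IMPLIES (NOT x4 AND x4)) OR ((x5 OR x3) IMPLIES (NOT x1 OR x5))) over 5 vars (32 rows)
Evaluate each row (x1, x2, x3, x4, x5 as bits, MSB first):
  row 0 [00000]: (((0 XOR 0) IMPLIES (NOT 0 AND 0)) OR ((0 OR 0) IMPLIES (NOT 0 OR 0))) -> 1
  row 1 [00001]: (((0 XOR 0) IMPLIES (NOT 0 AND 0)) OR ((1 OR 0) IMPLIES (NOT 0 OR 1))) -> 1
  row 2 [00010]: (((0 XOR 0) IMPLIES (NOT 1 AND 1)) OR ((0 OR 0) IMPLIES (NOT 0 OR 0))) -> 1
  row 3 [00011]: (((0 XOR 0) IMPLIES (NOT 1 AND 1)) OR ((1 OR 0) IMPLIES (NOT 0 OR 1))) -> 1
  row 4 [00100]: (((0 XOR 0) IMPLIES (NOT 0 AND 0)) OR ((0 OR 1) IMPLIES (NOT 0 OR 0))) -> 1
  row 5 [00101]: (((0 XOR 0) IMPLIES (NOT 0 AND 0)) OR ((1 OR 1) IMPLIES (NOT 0 OR 1))) -> 1
  row 6 [00110]: (((0 XOR 0) IMPLIES (NOT 1 AND 1)) OR ((0 OR 1) IMPLIES (NOT 0 OR 0))) -> 1
  row 7 [00111]: (((0 XOR 0) IMPLIES (NOT 1 AND 1)) OR ((1 OR 1) IMPLIES (NOT 0 OR 1))) -> 1
  row 8 [01000]: (((0 XOR 1) IMPLIES (NOT 0 AND 0)) OR ((0 OR 0) IMPLIES (NOT 0 OR 0))) -> 1
  row 9 [01001]: (((0 XOR 1) IMPLIES (NOT 0 AND 0)) OR ((1 OR 0) IMPLIES (NOT 0 OR 1))) -> 1
  row 10 [01010]: (((0 XOR 1) IMPLIES (NOT 1 AND 1)) OR ((0 OR 0) IMPLIES (NOT 0 OR 0))) -> 1
  row 11 [01011]: (((0 XOR 1) IMPLIES (NOT 1 AND 1)) OR ((1 OR 0) IMPLIES (NOT 0 OR 1))) -> 1
  row 12 [01100]: (((0 XOR 1) IMPLIES (NOT 0 AND 0)) OR ((0 OR 1) IMPLIES (NOT 0 OR 0))) -> 1
  row 13 [01101]: (((0 XOR 1) IMPLIES (NOT 0 AND 0)) OR ((1 OR 1) IMPLIES (NOT 0 OR 1))) -> 1
  row 14 [01110]: (((0 XOR 1) IMPLIES (NOT 1 AND 1)) OR ((0 OR 1) IMPLIES (NOT 0 OR 0))) -> 1
  row 15 [01111]: (((0 XOR 1) IMPLIES (NOT 1 AND 1)) OR ((1 OR 1) IMPLIES (NOT 0 OR 1))) -> 1
  row 16 [10000]: (((1 XOR 0) IMPLIES (NOT 0 AND 0)) OR ((0 OR 0) IMPLIES (NOT 1 OR 0))) -> 1
  row 17 [10001]: (((1 XOR 0) IMPLIES (NOT 0 AND 0)) OR ((1 OR 0) IMPLIES (NOT 1 OR 1))) -> 1
  row 18 [10010]: (((1 XOR 0) IMPLIES (NOT 1 AND 1)) OR ((0 OR 0) IMPLIES (NOT 1 OR 0))) -> 1
  row 19 [10011]: (((1 XOR 0) IMPLIES (NOT 1 AND 1)) OR ((1 OR 0) IMPLIES (NOT 1 OR 1))) -> 1
  row 20 [10100]: (((1 XOR 0) IMPLIES (NOT 0 AND 0)) OR ((0 OR 1) IMPLIES (NOT 1 OR 0))) -> 0
  row 21 [10101]: (((1 XOR 0) IMPLIES (NOT 0 AND 0)) OR ((1 OR 1) IMPLIES (NOT 1 OR 1))) -> 1
  row 22 [10110]: (((1 XOR 0) IMPLIES (NOT 1 AND 1)) OR ((0 OR 1) IMPLIES (NOT 1 OR 0))) -> 0
  row 23 [10111]: (((1 XOR 0) IMPLIES (NOT 1 AND 1)) OR ((1 OR 1) IMPLIES (NOT 1 OR 1))) -> 1
  row 24 [11000]: (((1 XOR 1) IMPLIES (NOT 0 AND 0)) OR ((0 OR 0) IMPLIES (NOT 1 OR 0))) -> 1
  row 25 [11001]: (((1 XOR 1) IMPLIES (NOT 0 AND 0)) OR ((1 OR 0) IMPLIES (NOT 1 OR 1))) -> 1
  row 26 [11010]: (((1 XOR 1) IMPLIES (NOT 1 AND 1)) OR ((0 OR 0) IMPLIES (NOT 1 OR 0))) -> 1
  row 27 [11011]: (((1 XOR 1) IMPLIES (NOT 1 AND 1)) OR ((1 OR 0) IMPLIES (NOT 1 OR 1))) -> 1
  row 28 [11100]: (((1 XOR 1) IMPLIES (NOT 0 AND 0)) OR ((0 OR 1) IMPLIES (NOT 1 OR 0))) -> 1
  row 29 [11101]: (((1 XOR 1) IMPLIES (NOT 0 AND 0)) OR ((1 OR 1) IMPLIES (NOT 1 OR 1))) -> 1
  row 30 [11110]: (((1 XOR 1) IMPLIES (NOT 1 AND 1)) OR ((0 OR 1) IMPLIES (NOT 1 OR 0))) -> 1
  row 31 [11111]: (((1 XOR 1) IMPLIES (NOT 1 AND 1)) OR ((1 OR 1) IMPLIES (NOT 1 OR 1))) -> 1
Full result column, 8 rows per line (x1,x2 fixed per line; x3,x4,x5 runs 000..111 left to right):
  rows 0-7 [x1,x2=00]: 11111111  (ones: 8)
  rows 8-15 [x1,x2=01]: 11111111  (ones: 8)
  rows 16-23 [x1,x2=10]: 11110101  (ones: 6)
  rows 24-31 [x1,x2=11]: 11111111  (ones: 8)
Count of 1-rows = 8+8+6+8 = 30

30


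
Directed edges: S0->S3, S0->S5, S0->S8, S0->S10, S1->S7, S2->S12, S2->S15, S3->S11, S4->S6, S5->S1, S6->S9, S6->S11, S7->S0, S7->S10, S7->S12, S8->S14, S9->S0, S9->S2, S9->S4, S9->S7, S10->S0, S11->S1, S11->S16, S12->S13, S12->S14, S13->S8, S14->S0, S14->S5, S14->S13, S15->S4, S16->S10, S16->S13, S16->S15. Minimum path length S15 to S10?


BFS layer-by-layer from S15:
  dist 0: {S15}
  dist 1: {S4}
  dist 2: {S6}
  dist 3: {S9, S11}
  dist 4: {S0, S1, S2, S7, S16}
  dist 5: {S3, S5, S8, S10, S12, S13}
  -> S10 reached at distance 5
Shortest path length = 5

5


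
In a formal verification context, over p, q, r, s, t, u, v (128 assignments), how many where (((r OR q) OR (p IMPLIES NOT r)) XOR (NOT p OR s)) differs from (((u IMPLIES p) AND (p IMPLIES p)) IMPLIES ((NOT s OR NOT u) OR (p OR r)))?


F1 = (((r OR q) OR (p IMPLIES NOT r)) XOR (NOT p OR s))
F2 = (((u IMPLIES p) AND (p IMPLIES p)) IMPLIES ((NOT s OR NOT u) OR (p OR r)))
Evaluate both on each of 128 rows (bits = p,q,r,s,t,u,v):
  row 0 [0000000]: F1=0 F2=1 (differ) -> 1
  row 1 [0000001]: F1=0 F2=1 (differ) -> 1
  row 2 [0000010]: F1=0 F2=1 (differ) -> 1
  row 3 [0000011]: F1=0 F2=1 (differ) -> 1
  row 4 [0000100]: F1=0 F2=1 (differ) -> 1
  (every remaining row is evaluated the same way; all 128 results are listed next)
Full result column, 8 rows per line (p,q,r,s fixed per line; t,u,v runs 000..111 left to right):
  rows 0-7 [p,q,r,s=0000]: 11111111  (ones: 8)
  rows 8-15 [p,q,r,s=0001]: 11111111  (ones: 8)
  rows 16-23 [p,q,r,s=0010]: 11111111  (ones: 8)
  rows 24-31 [p,q,r,s=0011]: 11111111  (ones: 8)
  rows 32-39 [p,q,r,s=0100]: 11111111  (ones: 8)
  rows 40-47 [p,q,r,s=0101]: 11111111  (ones: 8)
  rows 48-55 [p,q,r,s=0110]: 11111111  (ones: 8)
  rows 56-63 [p,q,r,s=0111]: 11111111  (ones: 8)
  rows 64-71 [p,q,r,s=1000]: 00000000  (ones: 0)
  rows 72-79 [p,q,r,s=1001]: 11111111  (ones: 8)
  rows 80-87 [p,q,r,s=1010]: 00000000  (ones: 0)
  rows 88-95 [p,q,r,s=1011]: 11111111  (ones: 8)
  rows 96-103 [p,q,r,s=1100]: 00000000  (ones: 0)
  rows 104-111 [p,q,r,s=1101]: 11111111  (ones: 8)
  rows 112-119 [p,q,r,s=1110]: 00000000  (ones: 0)
  rows 120-127 [p,q,r,s=1111]: 11111111  (ones: 8)
Disagreements = 8+8+8+8+8+8+8+8+0+8+0+8+0+8+0+8 = 96

96


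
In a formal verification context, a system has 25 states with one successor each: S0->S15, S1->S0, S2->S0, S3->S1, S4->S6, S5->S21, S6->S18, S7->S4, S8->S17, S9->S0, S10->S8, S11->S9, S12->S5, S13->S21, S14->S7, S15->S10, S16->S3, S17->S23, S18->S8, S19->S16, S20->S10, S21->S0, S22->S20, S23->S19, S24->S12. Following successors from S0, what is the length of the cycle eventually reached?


Trace from S0 until a state repeats:
  S0 -> S15 -> S10 -> S8 -> S17 -> S23 -> S19 -> S16 -> S3 -> S1 -> S0
S0 first seen at step 0, revisited at step 10.
Cycle length = 10 - 0 = 10

10


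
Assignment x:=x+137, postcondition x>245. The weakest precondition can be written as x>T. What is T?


Formula: wp(x:=E, P) = P[E/x] (substitute E for x in postcondition)
Step 1: Postcondition: x>245
Step 2: Substitute x+137 for x: x+137>245
Step 3: Solve for x: x > 245-137 = 108

108


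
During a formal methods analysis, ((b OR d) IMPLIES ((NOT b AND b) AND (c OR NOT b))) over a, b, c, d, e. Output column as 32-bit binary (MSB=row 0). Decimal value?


Formula: ((b OR d) IMPLIES ((NOT b AND b) AND (c OR NOT b))) over a, b, c, d, e (32 rows)
Evaluate each row (bits = a,b,c,d,e, MSB first):
  row 0 [00000]: ((0 OR 0) IMPLIES ((NOT 0 AND 0) AND (0 OR NOT 0))) -> 1
  row 1 [00001]: ((0 OR 0) IMPLIES ((NOT 0 AND 0) AND (0 OR NOT 0))) -> 1
  row 2 [00010]: ((0 OR 1) IMPLIES ((NOT 0 AND 0) AND (0 OR NOT 0))) -> 0
  row 3 [00011]: ((0 OR 1) IMPLIES ((NOT 0 AND 0) AND (0 OR NOT 0))) -> 0
  row 4 [00100]: ((0 OR 0) IMPLIES ((NOT 0 AND 0) AND (1 OR NOT 0))) -> 1
  row 5 [00101]: ((0 OR 0) IMPLIES ((NOT 0 AND 0) AND (1 OR NOT 0))) -> 1
  row 6 [00110]: ((0 OR 1) IMPLIES ((NOT 0 AND 0) AND (1 OR NOT 0))) -> 0
  row 7 [00111]: ((0 OR 1) IMPLIES ((NOT 0 AND 0) AND (1 OR NOT 0))) -> 0
  row 8 [01000]: ((1 OR 0) IMPLIES ((NOT 1 AND 1) AND (0 OR NOT 1))) -> 0
  row 9 [01001]: ((1 OR 0) IMPLIES ((NOT 1 AND 1) AND (0 OR NOT 1))) -> 0
  row 10 [01010]: ((1 OR 1) IMPLIES ((NOT 1 AND 1) AND (0 OR NOT 1))) -> 0
  row 11 [01011]: ((1 OR 1) IMPLIES ((NOT 1 AND 1) AND (0 OR NOT 1))) -> 0
  row 12 [01100]: ((1 OR 0) IMPLIES ((NOT 1 AND 1) AND (1 OR NOT 1))) -> 0
  row 13 [01101]: ((1 OR 0) IMPLIES ((NOT 1 AND 1) AND (1 OR NOT 1))) -> 0
  row 14 [01110]: ((1 OR 1) IMPLIES ((NOT 1 AND 1) AND (1 OR NOT 1))) -> 0
  row 15 [01111]: ((1 OR 1) IMPLIES ((NOT 1 AND 1) AND (1 OR NOT 1))) -> 0
  row 16 [10000]: ((0 OR 0) IMPLIES ((NOT 0 AND 0) AND (0 OR NOT 0))) -> 1
  row 17 [10001]: ((0 OR 0) IMPLIES ((NOT 0 AND 0) AND (0 OR NOT 0))) -> 1
  row 18 [10010]: ((0 OR 1) IMPLIES ((NOT 0 AND 0) AND (0 OR NOT 0))) -> 0
  row 19 [10011]: ((0 OR 1) IMPLIES ((NOT 0 AND 0) AND (0 OR NOT 0))) -> 0
  row 20 [10100]: ((0 OR 0) IMPLIES ((NOT 0 AND 0) AND (1 OR NOT 0))) -> 1
  row 21 [10101]: ((0 OR 0) IMPLIES ((NOT 0 AND 0) AND (1 OR NOT 0))) -> 1
  row 22 [10110]: ((0 OR 1) IMPLIES ((NOT 0 AND 0) AND (1 OR NOT 0))) -> 0
  row 23 [10111]: ((0 OR 1) IMPLIES ((NOT 0 AND 0) AND (1 OR NOT 0))) -> 0
  row 24 [11000]: ((1 OR 0) IMPLIES ((NOT 1 AND 1) AND (0 OR NOT 1))) -> 0
  row 25 [11001]: ((1 OR 0) IMPLIES ((NOT 1 AND 1) AND (0 OR NOT 1))) -> 0
  row 26 [11010]: ((1 OR 1) IMPLIES ((NOT 1 AND 1) AND (0 OR NOT 1))) -> 0
  row 27 [11011]: ((1 OR 1) IMPLIES ((NOT 1 AND 1) AND (0 OR NOT 1))) -> 0
  row 28 [11100]: ((1 OR 0) IMPLIES ((NOT 1 AND 1) AND (1 OR NOT 1))) -> 0
  row 29 [11101]: ((1 OR 0) IMPLIES ((NOT 1 AND 1) AND (1 OR NOT 1))) -> 0
  row 30 [11110]: ((1 OR 1) IMPLIES ((NOT 1 AND 1) AND (1 OR NOT 1))) -> 0
  row 31 [11111]: ((1 OR 1) IMPLIES ((NOT 1 AND 1) AND (1 OR NOT 1))) -> 0
Full result column, 4 rows per line (a,b,c fixed per line; d,e runs 00..11 left to right):
  rows 0-3 [a,b,c=000]: 1100  = hex C
  rows 4-7 [a,b,c=001]: 1100  = hex C
  rows 8-11 [a,b,c=010]: 0000  = hex 0
  rows 12-15 [a,b,c=011]: 0000  = hex 0
  rows 16-19 [a,b,c=100]: 1100  = hex C
  rows 20-23 [a,b,c=101]: 1100  = hex C
  rows 24-27 [a,b,c=110]: 0000  = hex 0
  rows 28-31 [a,b,c=111]: 0000  = hex 0
Output column (row 0 .. row 31) = 11001100000000001100110000000000
Output column grouped in 4s = 1100 1100 0000 0000 1100 1100 0000 0000 = 0xCC00CC00
Convert to decimal digit by digit (value = value*16 + digit):
  C -> 12
  12*16 + 12 (C) = 204
  204*16 + 0 = 3264
  3264*16 + 0 = 52224
  52224*16 + 12 (C) = 835596
  835596*16 + 12 (C) = 13369548
  13369548*16 + 0 = 213912768
  213912768*16 + 0 = 3422604288
Decimal = 3422604288

3422604288


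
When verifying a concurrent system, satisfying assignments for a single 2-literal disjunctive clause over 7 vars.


Step 1: Total=2^7=128
Step 2: Unsat when all 2 false: 2^5=32
Step 3: Sat=128-32=96

96


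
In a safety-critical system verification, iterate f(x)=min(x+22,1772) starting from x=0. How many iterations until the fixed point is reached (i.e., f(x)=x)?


Step 1: x=0, cap=1772, increment=22
Step 2: x grows by 22 each step until capped at 1772; fixed point is x=1772
Step 3: iterations = ceil(1772/22) = 81

81


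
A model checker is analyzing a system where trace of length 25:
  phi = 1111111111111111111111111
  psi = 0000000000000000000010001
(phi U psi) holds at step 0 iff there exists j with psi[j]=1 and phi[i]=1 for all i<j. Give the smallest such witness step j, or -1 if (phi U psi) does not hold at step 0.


(phi U psi) at 0: need smallest j with psi[j]=1 and phi[i]=1 for all i in [0,j).
Scan from step 0:
  step 0: phi=1, psi=0 -> continue
  step 1: phi=1, psi=0 -> continue
  step 2: phi=1, psi=0 -> continue
  step 3: phi=1, psi=0 -> continue
  step 20: psi=1 and phi held for [0,20) -> witness found
Witness step = 20

20


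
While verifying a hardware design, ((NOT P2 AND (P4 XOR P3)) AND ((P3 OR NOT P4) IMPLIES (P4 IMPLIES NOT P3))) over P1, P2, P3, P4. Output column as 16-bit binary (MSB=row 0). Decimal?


Formula: ((NOT P2 AND (P4 XOR P3)) AND ((P3 OR NOT P4) IMPLIES (P4 IMPLIES NOT P3))) over P1, P2, P3, P4 (16 rows)
Evaluate each row (bits = P1,P2,P3,P4, MSB first):
  row 0 [0000]: ((NOT 0 AND (0 XOR 0)) AND ((0 OR NOT 0) IMPLIES (0 IMPLIES NOT 0))) -> 0
  row 1 [0001]: ((NOT 0 AND (1 XOR 0)) AND ((0 OR NOT 1) IMPLIES (1 IMPLIES NOT 0))) -> 1
  row 2 [0010]: ((NOT 0 AND (0 XOR 1)) AND ((1 OR NOT 0) IMPLIES (0 IMPLIES NOT 1))) -> 1
  row 3 [0011]: ((NOT 0 AND (1 XOR 1)) AND ((1 OR NOT 1) IMPLIES (1 IMPLIES NOT 1))) -> 0
  row 4 [0100]: ((NOT 1 AND (0 XOR 0)) AND ((0 OR NOT 0) IMPLIES (0 IMPLIES NOT 0))) -> 0
  row 5 [0101]: ((NOT 1 AND (1 XOR 0)) AND ((0 OR NOT 1) IMPLIES (1 IMPLIES NOT 0))) -> 0
  row 6 [0110]: ((NOT 1 AND (0 XOR 1)) AND ((1 OR NOT 0) IMPLIES (0 IMPLIES NOT 1))) -> 0
  row 7 [0111]: ((NOT 1 AND (1 XOR 1)) AND ((1 OR NOT 1) IMPLIES (1 IMPLIES NOT 1))) -> 0
  row 8 [1000]: ((NOT 0 AND (0 XOR 0)) AND ((0 OR NOT 0) IMPLIES (0 IMPLIES NOT 0))) -> 0
  row 9 [1001]: ((NOT 0 AND (1 XOR 0)) AND ((0 OR NOT 1) IMPLIES (1 IMPLIES NOT 0))) -> 1
  row 10 [1010]: ((NOT 0 AND (0 XOR 1)) AND ((1 OR NOT 0) IMPLIES (0 IMPLIES NOT 1))) -> 1
  row 11 [1011]: ((NOT 0 AND (1 XOR 1)) AND ((1 OR NOT 1) IMPLIES (1 IMPLIES NOT 1))) -> 0
  row 12 [1100]: ((NOT 1 AND (0 XOR 0)) AND ((0 OR NOT 0) IMPLIES (0 IMPLIES NOT 0))) -> 0
  row 13 [1101]: ((NOT 1 AND (1 XOR 0)) AND ((0 OR NOT 1) IMPLIES (1 IMPLIES NOT 0))) -> 0
  row 14 [1110]: ((NOT 1 AND (0 XOR 1)) AND ((1 OR NOT 0) IMPLIES (0 IMPLIES NOT 1))) -> 0
  row 15 [1111]: ((NOT 1 AND (1 XOR 1)) AND ((1 OR NOT 1) IMPLIES (1 IMPLIES NOT 1))) -> 0
Full result column, 4 rows per line (P1,P2 fixed per line; P3,P4 runs 00..11 left to right):
  rows 0-3 [P1,P2=00]: 0110  = hex 6
  rows 4-7 [P1,P2=01]: 0000  = hex 0
  rows 8-11 [P1,P2=10]: 0110  = hex 6
  rows 12-15 [P1,P2=11]: 0000  = hex 0
Output column (row 0 .. row 15) = 0110000001100000
Output column grouped in 4s = 0110 0000 0110 0000 = 0x6060
Convert to decimal digit by digit (value = value*16 + digit):
  6 -> 6
  6*16 + 0 = 96
  96*16 + 6 = 1542
  1542*16 + 0 = 24672
Decimal = 24672

24672
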